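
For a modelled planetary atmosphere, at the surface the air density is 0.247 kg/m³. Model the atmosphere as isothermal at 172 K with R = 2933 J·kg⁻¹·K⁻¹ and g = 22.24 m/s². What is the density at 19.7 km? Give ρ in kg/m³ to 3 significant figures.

ρ ≈ 0.104 kg/m³

Scale height: H = RT/g = 2933 × 172 / 22.24 = 22683 m.
In an isothermal atmosphere, density decays like pressure: ρ = ρ₀ exp(−z/H).
z/H = 19700/22683 = 0.86849; exp(−0.86849) = 0.41958.
ρ = 0.247 × 0.41958 = 0.10364 kg/m³.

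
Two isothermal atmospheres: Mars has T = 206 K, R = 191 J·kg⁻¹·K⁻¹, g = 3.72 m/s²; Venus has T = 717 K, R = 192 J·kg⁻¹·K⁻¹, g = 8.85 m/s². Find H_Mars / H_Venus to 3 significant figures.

H = RT/g for each body.
H_Mars = 191 × 206 / 3.72 = 10577 m.
H_Venus = 192 × 717 / 8.85 = 15555 m.
H_Mars/H_Venus = 10577/15555 = 0.67997.

H_Mars/H_Venus ≈ 0.680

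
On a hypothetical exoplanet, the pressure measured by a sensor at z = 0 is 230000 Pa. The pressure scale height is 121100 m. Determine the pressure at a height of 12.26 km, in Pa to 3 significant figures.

Barometric formula: P = P₀ exp(−z/H).
z/H = 12260/121100 = 0.10124; exp(−0.10124) = 0.90372.
P = 230000 × 0.90372 = 207860 Pa.

P ≈ 208000 Pa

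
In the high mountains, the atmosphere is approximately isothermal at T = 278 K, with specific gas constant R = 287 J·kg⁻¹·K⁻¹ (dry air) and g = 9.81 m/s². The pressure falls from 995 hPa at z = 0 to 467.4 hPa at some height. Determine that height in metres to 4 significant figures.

z ≈ 6145 m

Scale height: H = RT/g = 287 × 278 / 9.81 = 8133.1 m.
Invert the barometric formula: z = H ln(P₀/P).
P₀/P = 995/467.4 = 2.1288; ln(2.1288) = 0.75556.
z = 8133.1 × 0.75556 = 6145.0 m.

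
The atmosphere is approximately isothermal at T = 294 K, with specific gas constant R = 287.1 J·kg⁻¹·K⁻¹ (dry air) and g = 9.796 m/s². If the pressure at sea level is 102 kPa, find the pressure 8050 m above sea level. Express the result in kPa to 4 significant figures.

P ≈ 40.07 kPa

Scale height: H = RT/g = 287.1 × 294 / 9.796 = 8616.5 m.
Barometric formula: P = P₀ exp(−z/H).
z/H = 8050.0/8616.5 = 0.93425; exp(−0.93425) = 0.39288.
P = 102 × 0.39288 = 40.074 kPa.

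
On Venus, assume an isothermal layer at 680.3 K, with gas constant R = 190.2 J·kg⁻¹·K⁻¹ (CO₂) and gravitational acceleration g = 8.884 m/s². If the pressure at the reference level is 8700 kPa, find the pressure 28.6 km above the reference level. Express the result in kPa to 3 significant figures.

P ≈ 1220 kPa

Scale height: H = RT/g = 190.2 × 680.3 / 8.884 = 14565 m.
Barometric formula: P = P₀ exp(−z/H).
z/H = 28600/14565 = 1.9636; exp(−1.9636) = 0.14035.
P = 8700 × 0.14035 = 1221.0 kPa.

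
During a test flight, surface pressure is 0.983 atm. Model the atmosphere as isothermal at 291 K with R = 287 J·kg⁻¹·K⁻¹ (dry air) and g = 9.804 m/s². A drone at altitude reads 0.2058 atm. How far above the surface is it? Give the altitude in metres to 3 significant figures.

Scale height: H = RT/g = 287 × 291 / 9.804 = 8518.7 m.
Invert the barometric formula: z = H ln(P₀/P).
P₀/P = 0.983/0.2058 = 4.7765; ln(4.7765) = 1.5637.
z = 8518.7 × 1.5637 = 13321 m.

z ≈ 13300 m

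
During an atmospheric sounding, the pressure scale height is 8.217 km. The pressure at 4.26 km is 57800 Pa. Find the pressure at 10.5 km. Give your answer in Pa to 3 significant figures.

P ≈ 27000 Pa

Between two levels, P₂ = P₁ exp(−Δz/H) with Δz = z₂ − z₁.
Δz = 10500 − 4260.0 = 6240.0 m; Δz/H = 6240.0/8217.0 = 0.75940.
P₂ = 57800 × exp(−0.75940) = 57800 × 0.46795 = 27048 Pa.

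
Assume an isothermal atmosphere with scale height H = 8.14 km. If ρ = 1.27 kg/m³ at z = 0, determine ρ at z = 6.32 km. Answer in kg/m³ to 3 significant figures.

ρ ≈ 0.584 kg/m³

In an isothermal atmosphere, density decays like pressure: ρ = ρ₀ exp(−z/H).
z/H = 6320.0/8140.0 = 0.77641; exp(−0.77641) = 0.46005.
ρ = 1.27 × 0.46005 = 0.58426 kg/m³.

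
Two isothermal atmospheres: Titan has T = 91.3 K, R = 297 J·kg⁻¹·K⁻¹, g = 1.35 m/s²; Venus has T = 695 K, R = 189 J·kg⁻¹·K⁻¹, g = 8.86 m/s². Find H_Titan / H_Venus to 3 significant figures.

H = RT/g for each body.
H_Titan = 297 × 91.3 / 1.35 = 20086 m.
H_Venus = 189 × 695 / 8.86 = 14826 m.
H_Titan/H_Venus = 20086/14826 = 1.3548.

H_Titan/H_Venus ≈ 1.35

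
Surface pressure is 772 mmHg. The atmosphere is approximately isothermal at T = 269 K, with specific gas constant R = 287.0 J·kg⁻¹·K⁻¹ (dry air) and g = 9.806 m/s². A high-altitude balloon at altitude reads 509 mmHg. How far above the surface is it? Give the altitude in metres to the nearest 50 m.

Scale height: H = RT/g = 287.0 × 269 / 9.806 = 7873.0 m.
Invert the barometric formula: z = H ln(P₀/P).
P₀/P = 772/509 = 1.5167; ln(1.5167) = 0.41654.
z = 7873.0 × 0.41654 = 3279.4 m.

z ≈ 3300 m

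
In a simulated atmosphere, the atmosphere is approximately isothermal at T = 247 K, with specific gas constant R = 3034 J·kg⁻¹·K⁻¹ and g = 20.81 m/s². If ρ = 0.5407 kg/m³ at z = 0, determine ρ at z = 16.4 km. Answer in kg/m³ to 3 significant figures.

Scale height: H = RT/g = 3034 × 247 / 20.81 = 36011 m.
In an isothermal atmosphere, density decays like pressure: ρ = ρ₀ exp(−z/H).
z/H = 16400/36011 = 0.45542; exp(−0.45542) = 0.63418.
ρ = 0.5407 × 0.63418 = 0.34290 kg/m³.

ρ ≈ 0.343 kg/m³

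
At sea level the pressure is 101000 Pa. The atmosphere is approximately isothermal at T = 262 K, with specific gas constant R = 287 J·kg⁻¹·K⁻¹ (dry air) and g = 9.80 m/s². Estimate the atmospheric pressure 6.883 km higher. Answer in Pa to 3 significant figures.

Scale height: H = RT/g = 287 × 262 / 9.80 = 7672.9 m.
Barometric formula: P = P₀ exp(−z/H).
z/H = 6883.0/7672.9 = 0.89705; exp(−0.89705) = 0.40777.
P = 101000 × 0.40777 = 41185 Pa.

P ≈ 41200 Pa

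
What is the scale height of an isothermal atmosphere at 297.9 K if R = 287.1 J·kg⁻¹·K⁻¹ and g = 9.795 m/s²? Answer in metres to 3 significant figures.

H ≈ 8730 m

The scale height of an isothermal atmosphere is H = RT/g.
H = 287.1 × 297.9 / 9.795 = 85527/9.795 = 8731.7 m.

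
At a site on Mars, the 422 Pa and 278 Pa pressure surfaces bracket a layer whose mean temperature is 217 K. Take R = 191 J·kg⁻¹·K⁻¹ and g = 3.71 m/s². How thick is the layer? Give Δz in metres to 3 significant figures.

Δz ≈ 4660 m

Hypsometric equation: Δz = (R T̄/g) ln(P₁/P₂).
R T̄/g = 191 × 217 / 3.71 = 11172 m.
ln(422/278) = ln(1.5180) = 0.41739.
Δz = 11172 × 0.41739 = 4663.1 m.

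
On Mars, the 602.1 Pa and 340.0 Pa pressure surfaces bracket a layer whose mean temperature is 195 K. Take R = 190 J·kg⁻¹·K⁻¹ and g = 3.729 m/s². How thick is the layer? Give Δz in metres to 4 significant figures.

Δz ≈ 5678 m

Hypsometric equation: Δz = (R T̄/g) ln(P₁/P₂).
R T̄/g = 190 × 195 / 3.729 = 9935.6 m.
ln(602.1/340.0) = ln(1.7709) = 0.57149.
Δz = 9935.6 × 0.57149 = 5678.1 m.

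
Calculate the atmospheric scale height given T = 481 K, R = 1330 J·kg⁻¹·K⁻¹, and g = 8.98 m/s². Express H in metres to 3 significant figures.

The scale height of an isothermal atmosphere is H = RT/g.
H = 1330 × 481 / 8.98 = 639730/8.98 = 71239 m.

H ≈ 71200 m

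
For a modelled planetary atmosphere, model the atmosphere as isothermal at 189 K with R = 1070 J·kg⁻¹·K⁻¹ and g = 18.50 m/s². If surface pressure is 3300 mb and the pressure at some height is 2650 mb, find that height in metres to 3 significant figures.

Scale height: H = RT/g = 1070 × 189 / 18.50 = 10931 m.
Invert the barometric formula: z = H ln(P₀/P).
P₀/P = 3300/2650 = 1.2453; ln(1.2453) = 0.21938.
z = 10931 × 0.21938 = 2398.0 m.

z ≈ 2400 m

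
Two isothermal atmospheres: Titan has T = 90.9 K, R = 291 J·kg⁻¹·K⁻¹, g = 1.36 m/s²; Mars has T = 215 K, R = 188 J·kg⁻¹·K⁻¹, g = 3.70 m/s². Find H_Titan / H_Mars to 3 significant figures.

H = RT/g for each body.
H_Titan = 291 × 90.9 / 1.36 = 19450 m.
H_Mars = 188 × 215 / 3.70 = 10924 m.
H_Titan/H_Mars = 19450/10924 = 1.7805.

H_Titan/H_Mars ≈ 1.78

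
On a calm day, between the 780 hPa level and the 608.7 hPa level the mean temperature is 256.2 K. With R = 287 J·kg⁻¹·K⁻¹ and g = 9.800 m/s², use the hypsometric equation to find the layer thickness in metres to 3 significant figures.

Hypsometric equation: Δz = (R T̄/g) ln(P₁/P₂).
R T̄/g = 287 × 256.2 / 9.800 = 7503.0 m.
ln(780/608.7) = ln(1.2814) = 0.24795.
Δz = 7503.0 × 0.24795 = 1860.4 m.

Δz ≈ 1860 m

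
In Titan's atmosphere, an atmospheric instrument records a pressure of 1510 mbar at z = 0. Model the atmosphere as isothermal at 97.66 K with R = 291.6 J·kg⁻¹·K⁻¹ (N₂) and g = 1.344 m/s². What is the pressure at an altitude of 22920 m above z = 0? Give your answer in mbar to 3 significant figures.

P ≈ 512 mbar

Scale height: H = RT/g = 291.6 × 97.66 / 1.344 = 21189 m.
Barometric formula: P = P₀ exp(−z/H).
z/H = 22920/21189 = 1.0817; exp(−1.0817) = 0.33902.
P = 1510 × 0.33902 = 511.92 mbar.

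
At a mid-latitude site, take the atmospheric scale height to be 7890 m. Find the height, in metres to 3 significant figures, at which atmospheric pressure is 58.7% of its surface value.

Set P/P₀ = exp(−z/H) = 0.587, so z = −H ln(0.587).
−ln(0.587) = 0.53273; z = 7890.0 × 0.53273 = 4203.2 m.

z ≈ 4200 m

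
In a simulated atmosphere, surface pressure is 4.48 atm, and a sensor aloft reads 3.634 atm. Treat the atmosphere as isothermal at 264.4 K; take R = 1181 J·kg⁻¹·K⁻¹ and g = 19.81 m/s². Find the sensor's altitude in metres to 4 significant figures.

z ≈ 3299 m

Scale height: H = RT/g = 1181 × 264.4 / 19.81 = 15763 m.
Invert the barometric formula: z = H ln(P₀/P).
P₀/P = 4.48/3.634 = 1.2328; ln(1.2328) = 0.20929.
z = 15763 × 0.20929 = 3299.0 m.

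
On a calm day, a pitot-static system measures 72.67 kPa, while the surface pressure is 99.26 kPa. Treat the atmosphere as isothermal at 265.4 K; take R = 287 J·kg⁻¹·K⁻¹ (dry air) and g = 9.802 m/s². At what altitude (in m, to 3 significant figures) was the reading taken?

z ≈ 2420 m

Scale height: H = RT/g = 287 × 265.4 / 9.802 = 7770.8 m.
Invert the barometric formula: z = H ln(P₀/P).
P₀/P = 99.26/72.67 = 1.3659; ln(1.3659) = 0.31181.
z = 7770.8 × 0.31181 = 2423.0 m.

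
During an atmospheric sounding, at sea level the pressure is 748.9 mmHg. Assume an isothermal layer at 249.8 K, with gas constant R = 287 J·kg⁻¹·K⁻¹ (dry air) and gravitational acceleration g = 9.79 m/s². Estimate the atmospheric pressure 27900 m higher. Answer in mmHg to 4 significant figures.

Scale height: H = RT/g = 287 × 249.8 / 9.79 = 7323.0 m.
Barometric formula: P = P₀ exp(−z/H).
z/H = 27900/7323.0 = 3.8099; exp(−3.8099) = 0.022150.
P = 748.9 × 0.022150 = 16.588 mmHg.

P ≈ 16.59 mmHg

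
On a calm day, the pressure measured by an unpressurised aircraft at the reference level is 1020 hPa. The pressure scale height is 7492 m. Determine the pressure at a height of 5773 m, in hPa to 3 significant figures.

Barometric formula: P = P₀ exp(−z/H).
z/H = 5773.0/7492.0 = 0.77056; exp(−0.77056) = 0.46275.
P = 1020 × 0.46275 = 472.00 hPa.

P ≈ 472 hPa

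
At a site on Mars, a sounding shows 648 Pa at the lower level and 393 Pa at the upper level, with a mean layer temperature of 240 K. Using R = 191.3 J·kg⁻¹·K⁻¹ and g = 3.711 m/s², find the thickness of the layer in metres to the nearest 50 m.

Δz ≈ 6200 m

Hypsometric equation: Δz = (R T̄/g) ln(P₁/P₂).
R T̄/g = 191.3 × 240 / 3.711 = 12372 m.
ln(648/393) = ln(1.6489) = 0.50011.
Δz = 12372 × 0.50011 = 6187.4 m.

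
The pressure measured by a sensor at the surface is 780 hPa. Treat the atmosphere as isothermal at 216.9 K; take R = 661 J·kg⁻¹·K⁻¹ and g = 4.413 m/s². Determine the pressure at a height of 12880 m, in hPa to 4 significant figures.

P ≈ 524.7 hPa

Scale height: H = RT/g = 661 × 216.9 / 4.413 = 32488 m.
Barometric formula: P = P₀ exp(−z/H).
z/H = 12880/32488 = 0.39645; exp(−0.39645) = 0.67270.
P = 780 × 0.67270 = 524.71 hPa.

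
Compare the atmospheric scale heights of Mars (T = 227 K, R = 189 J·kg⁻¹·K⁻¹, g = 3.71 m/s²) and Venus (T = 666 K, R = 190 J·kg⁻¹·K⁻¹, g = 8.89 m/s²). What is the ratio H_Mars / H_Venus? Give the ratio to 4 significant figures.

H_Mars/H_Venus ≈ 0.8124

H = RT/g for each body.
H_Mars = 189 × 227 / 3.71 = 11564 m.
H_Venus = 190 × 666 / 8.89 = 14234 m.
H_Mars/H_Venus = 11564/14234 = 0.81242.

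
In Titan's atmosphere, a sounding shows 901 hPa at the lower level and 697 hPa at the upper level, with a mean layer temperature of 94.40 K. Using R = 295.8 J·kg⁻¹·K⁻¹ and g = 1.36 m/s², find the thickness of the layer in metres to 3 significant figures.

Δz ≈ 5270 m

Hypsometric equation: Δz = (R T̄/g) ln(P₁/P₂).
R T̄/g = 295.8 × 94.40 / 1.36 = 20532 m.
ln(901/697) = ln(1.2927) = 0.25673.
Δz = 20532 × 0.25673 = 5271.2 m.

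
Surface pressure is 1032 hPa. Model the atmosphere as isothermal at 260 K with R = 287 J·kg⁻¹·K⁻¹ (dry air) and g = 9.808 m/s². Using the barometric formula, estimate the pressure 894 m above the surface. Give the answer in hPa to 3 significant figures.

Scale height: H = RT/g = 287 × 260 / 9.808 = 7608.1 m.
Barometric formula: P = P₀ exp(−z/H).
z/H = 894.00/7608.1 = 0.11751; exp(−0.11751) = 0.88913.
P = 1032 × 0.88913 = 917.58 hPa.

P ≈ 918 hPa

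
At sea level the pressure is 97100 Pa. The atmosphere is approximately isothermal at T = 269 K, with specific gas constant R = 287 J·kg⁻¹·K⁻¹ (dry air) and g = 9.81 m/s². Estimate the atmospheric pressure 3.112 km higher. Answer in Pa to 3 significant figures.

Scale height: H = RT/g = 287 × 269 / 9.81 = 7869.8 m.
Barometric formula: P = P₀ exp(−z/H).
z/H = 3112.0/7869.8 = 0.39544; exp(−0.39544) = 0.67338.
P = 97100 × 0.67338 = 65385 Pa.

P ≈ 65400 Pa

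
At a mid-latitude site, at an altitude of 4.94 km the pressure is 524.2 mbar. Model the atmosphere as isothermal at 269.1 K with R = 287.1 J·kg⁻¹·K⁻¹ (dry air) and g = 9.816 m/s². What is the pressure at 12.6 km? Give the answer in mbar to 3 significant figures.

P ≈ 198 mbar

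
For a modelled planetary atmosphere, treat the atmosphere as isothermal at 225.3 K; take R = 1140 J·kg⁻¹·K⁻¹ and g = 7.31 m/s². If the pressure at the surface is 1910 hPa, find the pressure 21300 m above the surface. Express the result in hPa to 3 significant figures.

P ≈ 1040 hPa

Scale height: H = RT/g = 1140 × 225.3 / 7.31 = 35136 m.
Barometric formula: P = P₀ exp(−z/H).
z/H = 21300/35136 = 0.60622; exp(−0.60622) = 0.54541.
P = 1910 × 0.54541 = 1041.7 hPa.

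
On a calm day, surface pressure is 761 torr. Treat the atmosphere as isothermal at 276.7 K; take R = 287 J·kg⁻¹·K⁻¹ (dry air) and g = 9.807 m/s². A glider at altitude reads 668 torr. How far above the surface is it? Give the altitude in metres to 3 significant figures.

z ≈ 1060 m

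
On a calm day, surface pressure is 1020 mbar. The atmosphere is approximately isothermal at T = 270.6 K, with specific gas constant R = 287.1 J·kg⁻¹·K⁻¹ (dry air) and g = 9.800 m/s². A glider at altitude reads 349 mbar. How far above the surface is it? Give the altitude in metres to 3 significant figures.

z ≈ 8500 m

Scale height: H = RT/g = 287.1 × 270.6 / 9.800 = 7927.5 m.
Invert the barometric formula: z = H ln(P₀/P).
P₀/P = 1020/349 = 2.9226; ln(2.9226) = 1.0725.
z = 7927.5 × 1.0725 = 8502.2 m.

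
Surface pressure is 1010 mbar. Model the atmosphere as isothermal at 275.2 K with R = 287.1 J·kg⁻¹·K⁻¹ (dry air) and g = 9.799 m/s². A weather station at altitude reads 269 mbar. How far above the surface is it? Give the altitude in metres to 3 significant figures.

Scale height: H = RT/g = 287.1 × 275.2 / 9.799 = 8063.1 m.
Invert the barometric formula: z = H ln(P₀/P).
P₀/P = 1010/269 = 3.7546; ln(3.7546) = 1.3230.
z = 8063.1 × 1.3230 = 10667 m.

z ≈ 10700 m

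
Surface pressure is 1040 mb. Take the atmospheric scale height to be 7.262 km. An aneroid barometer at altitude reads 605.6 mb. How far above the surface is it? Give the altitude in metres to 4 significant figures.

Invert the barometric formula: z = H ln(P₀/P).
P₀/P = 1040/605.6 = 1.7173; ln(1.7173) = 0.54075.
z = 7262.0 × 0.54075 = 3926.9 m.

z ≈ 3927 m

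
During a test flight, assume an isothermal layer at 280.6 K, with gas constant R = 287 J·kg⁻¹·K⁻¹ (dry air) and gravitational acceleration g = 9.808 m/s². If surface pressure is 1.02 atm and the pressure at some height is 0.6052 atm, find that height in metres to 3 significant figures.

Scale height: H = RT/g = 287 × 280.6 / 9.808 = 8210.9 m.
Invert the barometric formula: z = H ln(P₀/P).
P₀/P = 1.02/0.6052 = 1.6854; ln(1.6854) = 0.52200.
z = 8210.9 × 0.52200 = 4286.1 m.

z ≈ 4290 m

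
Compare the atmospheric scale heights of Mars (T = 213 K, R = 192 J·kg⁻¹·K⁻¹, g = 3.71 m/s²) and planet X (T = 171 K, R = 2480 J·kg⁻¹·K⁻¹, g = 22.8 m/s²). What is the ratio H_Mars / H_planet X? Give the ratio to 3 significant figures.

H_Mars/H_planet X ≈ 0.593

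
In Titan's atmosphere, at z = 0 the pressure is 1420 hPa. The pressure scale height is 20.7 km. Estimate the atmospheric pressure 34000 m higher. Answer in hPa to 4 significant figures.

P ≈ 274.8 hPa

Barometric formula: P = P₀ exp(−z/H).
z/H = 34000/20700 = 1.6425; exp(−1.6425) = 0.19350.
P = 1420 × 0.19350 = 274.77 hPa.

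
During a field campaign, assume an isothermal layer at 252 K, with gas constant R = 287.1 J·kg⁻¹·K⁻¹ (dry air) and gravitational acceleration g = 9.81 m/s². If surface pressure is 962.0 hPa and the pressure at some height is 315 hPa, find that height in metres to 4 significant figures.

z ≈ 8234 m

Scale height: H = RT/g = 287.1 × 252 / 9.81 = 7375.0 m.
Invert the barometric formula: z = H ln(P₀/P).
P₀/P = 962.0/315 = 3.0540; ln(3.0540) = 1.1165.
z = 7375.0 × 1.1165 = 8234.2 m.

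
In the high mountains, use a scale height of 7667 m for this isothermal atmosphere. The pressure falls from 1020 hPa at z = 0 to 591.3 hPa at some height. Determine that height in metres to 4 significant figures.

Invert the barometric formula: z = H ln(P₀/P).
P₀/P = 1020/591.3 = 1.7250; ln(1.7250) = 0.54523.
z = 7667.0 × 0.54523 = 4180.3 m.

z ≈ 4180 m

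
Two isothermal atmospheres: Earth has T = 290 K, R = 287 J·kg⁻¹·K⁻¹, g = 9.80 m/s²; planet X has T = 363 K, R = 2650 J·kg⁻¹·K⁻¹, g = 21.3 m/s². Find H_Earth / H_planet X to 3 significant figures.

H_Earth/H_planet X ≈ 0.188

H = RT/g for each body.
H_Earth = 287 × 290 / 9.80 = 8492.9 m.
H_planet X = 2650 × 363 / 21.3 = 45162 m.
H_Earth/H_planet X = 8492.9/45162 = 0.18805.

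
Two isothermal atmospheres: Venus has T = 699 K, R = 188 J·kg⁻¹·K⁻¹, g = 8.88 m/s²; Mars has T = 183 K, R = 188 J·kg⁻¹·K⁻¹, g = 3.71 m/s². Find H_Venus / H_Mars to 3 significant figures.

H = RT/g for each body.
H_Venus = 188 × 699 / 8.88 = 14799 m.
H_Mars = 188 × 183 / 3.71 = 9273.3 m.
H_Venus/H_Mars = 14799/9273.3 = 1.5959.

H_Venus/H_Mars ≈ 1.60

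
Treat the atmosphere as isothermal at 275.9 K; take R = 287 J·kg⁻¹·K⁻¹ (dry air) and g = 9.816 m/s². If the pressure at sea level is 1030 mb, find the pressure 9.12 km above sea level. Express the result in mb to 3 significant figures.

Scale height: H = RT/g = 287 × 275.9 / 9.816 = 8066.8 m.
Barometric formula: P = P₀ exp(−z/H).
z/H = 9120.0/8066.8 = 1.1306; exp(−1.1306) = 0.32284.
P = 1030 × 0.32284 = 332.53 mb.

P ≈ 333 mb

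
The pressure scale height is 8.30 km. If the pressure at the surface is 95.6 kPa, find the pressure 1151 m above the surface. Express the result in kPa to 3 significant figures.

Barometric formula: P = P₀ exp(−z/H).
z/H = 1151.0/8300.0 = 0.13867; exp(−0.13867) = 0.87052.
P = 95.6 × 0.87052 = 83.222 kPa.

P ≈ 83.2 kPa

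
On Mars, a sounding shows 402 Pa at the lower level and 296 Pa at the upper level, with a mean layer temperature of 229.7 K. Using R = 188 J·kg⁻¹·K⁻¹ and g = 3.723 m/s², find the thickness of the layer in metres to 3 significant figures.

Δz ≈ 3550 m

Hypsometric equation: Δz = (R T̄/g) ln(P₁/P₂).
R T̄/g = 188 × 229.7 / 3.723 = 11599 m.
ln(402/296) = ln(1.3581) = 0.30609.
Δz = 11599 × 0.30609 = 3550.3 m.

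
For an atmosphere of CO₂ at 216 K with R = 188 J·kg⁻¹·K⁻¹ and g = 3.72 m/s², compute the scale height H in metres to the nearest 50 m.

The scale height of an isothermal atmosphere is H = RT/g.
H = 188 × 216 / 3.72 = 40608/3.72 = 10916 m.

H ≈ 10900 m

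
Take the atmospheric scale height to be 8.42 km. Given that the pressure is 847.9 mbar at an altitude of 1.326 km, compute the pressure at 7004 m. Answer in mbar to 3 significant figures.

P ≈ 432 mbar

Between two levels, P₂ = P₁ exp(−Δz/H) with Δz = z₂ − z₁.
Δz = 7004.0 − 1326.0 = 5678.0 m; Δz/H = 5678.0/8420.0 = 0.67435.
P₂ = 847.9 × exp(−0.67435) = 847.9 × 0.50949 = 432.00 mbar.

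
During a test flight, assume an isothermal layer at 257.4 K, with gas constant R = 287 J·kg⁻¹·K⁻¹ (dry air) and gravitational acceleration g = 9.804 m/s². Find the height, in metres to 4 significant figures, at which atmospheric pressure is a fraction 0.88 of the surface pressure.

z ≈ 963.2 m

Scale height: H = RT/g = 287 × 257.4 / 9.804 = 7535.1 m.
Set P/P₀ = exp(−z/H) = 0.88, so z = −H ln(0.88).
−ln(0.88) = 0.12783; z = 7535.1 × 0.12783 = 963.21 m.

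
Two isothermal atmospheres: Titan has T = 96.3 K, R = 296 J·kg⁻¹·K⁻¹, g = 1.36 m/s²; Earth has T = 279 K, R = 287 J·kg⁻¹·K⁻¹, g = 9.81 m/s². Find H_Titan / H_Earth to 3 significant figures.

H = RT/g for each body.
H_Titan = 296 × 96.3 / 1.36 = 20959 m.
H_Earth = 287 × 279 / 9.81 = 8162.4 m.
H_Titan/H_Earth = 20959/8162.4 = 2.5677.

H_Titan/H_Earth ≈ 2.57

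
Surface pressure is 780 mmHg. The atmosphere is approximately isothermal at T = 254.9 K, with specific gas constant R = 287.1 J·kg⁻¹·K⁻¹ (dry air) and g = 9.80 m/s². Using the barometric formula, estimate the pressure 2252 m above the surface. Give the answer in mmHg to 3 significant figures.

Scale height: H = RT/g = 287.1 × 254.9 / 9.80 = 7467.5 m.
Barometric formula: P = P₀ exp(−z/H).
z/H = 2252.0/7467.5 = 0.30157; exp(−0.30157) = 0.73966.
P = 780 × 0.73966 = 576.93 mmHg.

P ≈ 577 mmHg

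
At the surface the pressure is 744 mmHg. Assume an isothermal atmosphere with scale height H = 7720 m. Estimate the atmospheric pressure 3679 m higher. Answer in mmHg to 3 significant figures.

Barometric formula: P = P₀ exp(−z/H).
z/H = 3679.0/7720.0 = 0.47655; exp(−0.47655) = 0.62092.
P = 744 × 0.62092 = 461.96 mmHg.

P ≈ 462 mmHg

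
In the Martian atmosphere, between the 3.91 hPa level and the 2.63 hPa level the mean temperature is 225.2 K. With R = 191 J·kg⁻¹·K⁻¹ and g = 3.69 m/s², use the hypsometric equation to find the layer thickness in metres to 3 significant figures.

Hypsometric equation: Δz = (R T̄/g) ln(P₁/P₂).
R T̄/g = 191 × 225.2 / 3.69 = 11657 m.
ln(3.91/2.63) = ln(1.4867) = 0.39656.
Δz = 11657 × 0.39656 = 4622.7 m.

Δz ≈ 4620 m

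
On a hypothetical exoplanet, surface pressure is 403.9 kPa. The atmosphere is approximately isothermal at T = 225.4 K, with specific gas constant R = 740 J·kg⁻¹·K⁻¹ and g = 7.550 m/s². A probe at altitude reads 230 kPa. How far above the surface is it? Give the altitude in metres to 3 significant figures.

Scale height: H = RT/g = 740 × 225.4 / 7.550 = 22092 m.
Invert the barometric formula: z = H ln(P₀/P).
P₀/P = 403.9/230 = 1.7561; ln(1.7561) = 0.56310.
z = 22092 × 0.56310 = 12440 m.

z ≈ 12400 m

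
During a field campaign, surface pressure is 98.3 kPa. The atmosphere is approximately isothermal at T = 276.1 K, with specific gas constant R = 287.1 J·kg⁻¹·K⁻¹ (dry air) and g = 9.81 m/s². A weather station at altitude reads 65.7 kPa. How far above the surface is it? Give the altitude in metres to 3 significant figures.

Scale height: H = RT/g = 287.1 × 276.1 / 9.81 = 8080.4 m.
Invert the barometric formula: z = H ln(P₀/P).
P₀/P = 98.3/65.7 = 1.4962; ln(1.4962) = 0.40293.
z = 8080.4 × 0.40293 = 3255.8 m.

z ≈ 3260 m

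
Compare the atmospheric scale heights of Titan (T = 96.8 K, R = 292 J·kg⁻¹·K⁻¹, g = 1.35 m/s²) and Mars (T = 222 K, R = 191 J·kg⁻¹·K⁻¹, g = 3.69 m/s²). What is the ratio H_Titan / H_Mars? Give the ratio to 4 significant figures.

H = RT/g for each body.
H_Titan = 292 × 96.8 / 1.35 = 20937 m.
H_Mars = 191 × 222 / 3.69 = 11491 m.
H_Titan/H_Mars = 20937/11491 = 1.8220.

H_Titan/H_Mars ≈ 1.822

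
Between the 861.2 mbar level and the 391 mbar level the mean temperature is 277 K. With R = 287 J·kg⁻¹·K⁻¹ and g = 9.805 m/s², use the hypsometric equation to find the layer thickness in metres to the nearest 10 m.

Hypsometric equation: Δz = (R T̄/g) ln(P₁/P₂).
R T̄/g = 287 × 277 / 9.805 = 8108.0 m.
ln(861.2/391) = ln(2.2026) = 0.78964.
Δz = 8108.0 × 0.78964 = 6402.4 m.

Δz ≈ 6400 m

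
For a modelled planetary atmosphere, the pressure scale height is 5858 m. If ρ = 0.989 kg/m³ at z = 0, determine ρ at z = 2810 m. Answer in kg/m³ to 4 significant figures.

ρ ≈ 0.6122 kg/m³

In an isothermal atmosphere, density decays like pressure: ρ = ρ₀ exp(−z/H).
z/H = 2810.0/5858.0 = 0.47969; exp(−0.47969) = 0.61898.
ρ = 0.989 × 0.61898 = 0.61217 kg/m³.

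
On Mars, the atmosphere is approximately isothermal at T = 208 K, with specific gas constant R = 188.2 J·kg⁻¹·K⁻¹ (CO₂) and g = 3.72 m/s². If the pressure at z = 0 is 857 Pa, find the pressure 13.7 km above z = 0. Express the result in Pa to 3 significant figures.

Scale height: H = RT/g = 188.2 × 208 / 3.72 = 10523 m.
Barometric formula: P = P₀ exp(−z/H).
z/H = 13700/10523 = 1.3019; exp(−1.3019) = 0.27201.
P = 857 × 0.27201 = 233.11 Pa.

P ≈ 233 Pa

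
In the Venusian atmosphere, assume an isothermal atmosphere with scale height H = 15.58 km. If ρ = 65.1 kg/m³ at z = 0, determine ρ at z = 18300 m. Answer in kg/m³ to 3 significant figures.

ρ ≈ 20.1 kg/m³

In an isothermal atmosphere, density decays like pressure: ρ = ρ₀ exp(−z/H).
z/H = 18300/15580 = 1.1746; exp(−1.1746) = 0.30894.
ρ = 65.1 × 0.30894 = 20.112 kg/m³.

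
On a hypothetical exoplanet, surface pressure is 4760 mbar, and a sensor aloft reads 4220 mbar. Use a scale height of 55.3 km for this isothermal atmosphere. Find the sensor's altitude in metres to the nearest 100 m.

z ≈ 6700 m

Invert the barometric formula: z = H ln(P₀/P).
P₀/P = 4760/4220 = 1.1280; ln(1.1280) = 0.12045.
z = 55300 × 0.12045 = 6660.9 m.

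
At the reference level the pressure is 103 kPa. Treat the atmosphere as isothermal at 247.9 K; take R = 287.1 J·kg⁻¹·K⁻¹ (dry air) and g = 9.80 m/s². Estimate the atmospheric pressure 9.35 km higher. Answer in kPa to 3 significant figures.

P ≈ 28.4 kPa

Scale height: H = RT/g = 287.1 × 247.9 / 9.80 = 7262.5 m.
Barometric formula: P = P₀ exp(−z/H).
z/H = 9350.0/7262.5 = 1.2874; exp(−1.2874) = 0.27599.
P = 103 × 0.27599 = 28.427 kPa.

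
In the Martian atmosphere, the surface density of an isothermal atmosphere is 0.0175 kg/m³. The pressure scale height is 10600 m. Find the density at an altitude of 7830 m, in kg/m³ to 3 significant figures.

In an isothermal atmosphere, density decays like pressure: ρ = ρ₀ exp(−z/H).
z/H = 7830.0/10600 = 0.73868; exp(−0.73868) = 0.47774.
ρ = 0.0175 × 0.47774 = 0.0083605 kg/m³.

ρ ≈ 0.00836 kg/m³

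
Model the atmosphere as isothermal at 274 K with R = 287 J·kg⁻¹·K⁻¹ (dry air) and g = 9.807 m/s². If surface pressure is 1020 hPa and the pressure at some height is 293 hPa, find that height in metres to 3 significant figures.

z ≈ 10000 m

Scale height: H = RT/g = 287 × 274 / 9.807 = 8018.6 m.
Invert the barometric formula: z = H ln(P₀/P).
P₀/P = 1020/293 = 3.4812; ln(3.4812) = 1.2474.
z = 8018.6 × 1.2474 = 10002 m.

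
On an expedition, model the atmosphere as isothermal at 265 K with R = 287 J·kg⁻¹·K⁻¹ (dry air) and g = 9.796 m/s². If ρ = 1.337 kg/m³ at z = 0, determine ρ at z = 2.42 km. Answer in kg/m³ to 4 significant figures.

Scale height: H = RT/g = 287 × 265 / 9.796 = 7763.9 m.
In an isothermal atmosphere, density decays like pressure: ρ = ρ₀ exp(−z/H).
z/H = 2420.0/7763.9 = 0.31170; exp(−0.31170) = 0.73220.
ρ = 1.337 × 0.73220 = 0.97895 kg/m³.

ρ ≈ 0.9790 kg/m³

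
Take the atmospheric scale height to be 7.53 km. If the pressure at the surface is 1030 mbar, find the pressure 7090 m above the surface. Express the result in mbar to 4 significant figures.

Barometric formula: P = P₀ exp(−z/H).
z/H = 7090.0/7530.0 = 0.94157; exp(−0.94157) = 0.39002.
P = 1030 × 0.39002 = 401.72 mbar.

P ≈ 401.7 mbar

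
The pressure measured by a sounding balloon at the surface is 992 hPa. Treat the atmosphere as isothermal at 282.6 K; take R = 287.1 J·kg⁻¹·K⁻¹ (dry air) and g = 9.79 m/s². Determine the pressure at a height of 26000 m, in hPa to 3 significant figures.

P ≈ 43.1 hPa

Scale height: H = RT/g = 287.1 × 282.6 / 9.79 = 8287.5 m.
Barometric formula: P = P₀ exp(−z/H).
z/H = 26000/8287.5 = 3.1373; exp(−3.1373) = 0.043400.
P = 992 × 0.043400 = 43.053 hPa.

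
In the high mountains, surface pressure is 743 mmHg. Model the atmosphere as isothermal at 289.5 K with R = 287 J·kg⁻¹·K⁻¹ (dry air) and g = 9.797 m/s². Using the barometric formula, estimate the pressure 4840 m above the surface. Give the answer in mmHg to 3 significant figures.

Scale height: H = RT/g = 287 × 289.5 / 9.797 = 8480.8 m.
Barometric formula: P = P₀ exp(−z/H).
z/H = 4840.0/8480.8 = 0.57070; exp(−0.57070) = 0.56513.
P = 743 × 0.56513 = 419.89 mmHg.

P ≈ 420 mmHg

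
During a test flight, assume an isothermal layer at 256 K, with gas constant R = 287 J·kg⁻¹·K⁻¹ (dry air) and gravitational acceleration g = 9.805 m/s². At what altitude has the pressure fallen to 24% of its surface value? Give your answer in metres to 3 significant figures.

z ≈ 10700 m

Scale height: H = RT/g = 287 × 256 / 9.805 = 7493.3 m.
Set P/P₀ = exp(−z/H) = 0.24, so z = −H ln(0.24).
−ln(0.24) = 1.4271; z = 7493.3 × 1.4271 = 10694 m.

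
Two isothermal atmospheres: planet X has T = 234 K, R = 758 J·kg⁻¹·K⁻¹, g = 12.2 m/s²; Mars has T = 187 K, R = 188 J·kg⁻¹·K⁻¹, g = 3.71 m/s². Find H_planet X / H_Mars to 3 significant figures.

H_planet X/H_Mars ≈ 1.53

H = RT/g for each body.
H_planet X = 758 × 234 / 12.2 = 14539 m.
H_Mars = 188 × 187 / 3.71 = 9476.0 m.
H_planet X/H_Mars = 14539/9476.0 = 1.5343.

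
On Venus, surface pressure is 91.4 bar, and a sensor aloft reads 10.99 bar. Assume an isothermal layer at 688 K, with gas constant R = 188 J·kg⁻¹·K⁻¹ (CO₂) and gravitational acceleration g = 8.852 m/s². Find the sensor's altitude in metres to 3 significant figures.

Scale height: H = RT/g = 188 × 688 / 8.852 = 14612 m.
Invert the barometric formula: z = H ln(P₀/P).
P₀/P = 91.4/10.99 = 8.3167; ln(8.3167) = 2.1183.
z = 14612 × 2.1183 = 30953 m.

z ≈ 31000 m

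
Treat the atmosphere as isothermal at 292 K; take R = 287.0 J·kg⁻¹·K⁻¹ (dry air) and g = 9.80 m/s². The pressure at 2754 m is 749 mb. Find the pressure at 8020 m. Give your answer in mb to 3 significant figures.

P ≈ 405 mb

Scale height: H = RT/g = 287.0 × 292 / 9.80 = 8551.4 m.
Between two levels, P₂ = P₁ exp(−Δz/H) with Δz = z₂ − z₁.
Δz = 8020.0 − 2754.0 = 5266.0 m; Δz/H = 5266.0/8551.4 = 0.61581.
P₂ = 749 × exp(−0.61581) = 749 × 0.54020 = 404.61 mb.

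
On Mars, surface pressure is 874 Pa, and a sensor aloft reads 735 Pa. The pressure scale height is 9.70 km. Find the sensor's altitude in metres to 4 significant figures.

Invert the barometric formula: z = H ln(P₀/P).
P₀/P = 874/735 = 1.1891; ln(1.1891) = 0.17320.
z = 9700.0 × 0.17320 = 1680.0 m.

z ≈ 1680 m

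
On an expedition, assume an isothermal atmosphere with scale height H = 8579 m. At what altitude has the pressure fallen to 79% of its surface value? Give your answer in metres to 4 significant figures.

z ≈ 2022 m

Set P/P₀ = exp(−z/H) = 0.79, so z = −H ln(0.79).
−ln(0.79) = 0.23572; z = 8579.0 × 0.23572 = 2022.2 m.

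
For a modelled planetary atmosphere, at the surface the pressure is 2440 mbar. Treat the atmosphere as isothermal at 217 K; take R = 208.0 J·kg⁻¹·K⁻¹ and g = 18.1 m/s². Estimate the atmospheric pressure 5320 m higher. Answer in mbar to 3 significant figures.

Scale height: H = RT/g = 208.0 × 217 / 18.1 = 2493.7 m.
Barometric formula: P = P₀ exp(−z/H).
z/H = 5320.0/2493.7 = 2.1334; exp(−2.1334) = 0.11843.
P = 2440 × 0.11843 = 288.97 mbar.

P ≈ 289 mbar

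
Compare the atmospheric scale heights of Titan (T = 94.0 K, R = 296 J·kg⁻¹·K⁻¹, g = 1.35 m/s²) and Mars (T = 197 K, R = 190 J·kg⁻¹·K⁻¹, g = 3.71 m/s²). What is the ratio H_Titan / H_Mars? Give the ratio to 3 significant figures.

H = RT/g for each body.
H_Titan = 296 × 94.0 / 1.35 = 20610 m.
H_Mars = 190 × 197 / 3.71 = 10089 m.
H_Titan/H_Mars = 20610/10089 = 2.0428.

H_Titan/H_Mars ≈ 2.04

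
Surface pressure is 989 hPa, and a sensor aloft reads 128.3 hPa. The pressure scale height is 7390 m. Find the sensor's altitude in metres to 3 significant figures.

z ≈ 15100 m

Invert the barometric formula: z = H ln(P₀/P).
P₀/P = 989/128.3 = 7.7085; ln(7.7085) = 2.0423.
z = 7390.0 × 2.0423 = 15093 m.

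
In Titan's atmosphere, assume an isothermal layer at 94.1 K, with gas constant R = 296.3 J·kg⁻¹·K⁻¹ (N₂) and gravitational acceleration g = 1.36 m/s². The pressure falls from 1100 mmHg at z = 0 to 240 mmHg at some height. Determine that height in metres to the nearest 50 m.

Scale height: H = RT/g = 296.3 × 94.1 / 1.36 = 20501 m.
Invert the barometric formula: z = H ln(P₀/P).
P₀/P = 1100/240 = 4.5833; ln(4.5833) = 1.5224.
z = 20501 × 1.5224 = 31211 m.

z ≈ 31200 m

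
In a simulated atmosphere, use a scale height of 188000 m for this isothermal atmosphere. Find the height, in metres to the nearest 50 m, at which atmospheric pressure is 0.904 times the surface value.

Set P/P₀ = exp(−z/H) = 0.904, so z = −H ln(0.904).
−ln(0.904) = 0.10093; z = 188000 × 0.10093 = 18975 m.

z ≈ 18950 m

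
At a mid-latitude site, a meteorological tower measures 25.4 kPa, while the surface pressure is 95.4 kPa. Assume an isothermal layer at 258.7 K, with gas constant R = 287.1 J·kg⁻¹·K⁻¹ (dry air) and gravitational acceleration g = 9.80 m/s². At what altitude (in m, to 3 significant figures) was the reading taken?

z ≈ 10000 m

Scale height: H = RT/g = 287.1 × 258.7 / 9.80 = 7578.9 m.
Invert the barometric formula: z = H ln(P₀/P).
P₀/P = 95.4/25.4 = 3.7559; ln(3.7559) = 1.3233.
z = 7578.9 × 1.3233 = 10029 m.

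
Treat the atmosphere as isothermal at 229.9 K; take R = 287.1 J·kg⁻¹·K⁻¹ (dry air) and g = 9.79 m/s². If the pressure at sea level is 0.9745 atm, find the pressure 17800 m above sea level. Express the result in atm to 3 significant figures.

Scale height: H = RT/g = 287.1 × 229.9 / 9.79 = 6742.0 m.
Barometric formula: P = P₀ exp(−z/H).
z/H = 17800/6742.0 = 2.6402; exp(−2.6402) = 0.071347.
P = 0.9745 × 0.071347 = 0.069528 atm.

P ≈ 0.0695 atm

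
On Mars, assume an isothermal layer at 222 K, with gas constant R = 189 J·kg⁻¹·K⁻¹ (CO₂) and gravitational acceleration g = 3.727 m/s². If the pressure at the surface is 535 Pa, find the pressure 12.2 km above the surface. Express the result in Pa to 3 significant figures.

Scale height: H = RT/g = 189 × 222 / 3.727 = 11258 m.
Barometric formula: P = P₀ exp(−z/H).
z/H = 12200/11258 = 1.0837; exp(−1.0837) = 0.33834.
P = 535 × 0.33834 = 181.01 Pa.

P ≈ 181 Pa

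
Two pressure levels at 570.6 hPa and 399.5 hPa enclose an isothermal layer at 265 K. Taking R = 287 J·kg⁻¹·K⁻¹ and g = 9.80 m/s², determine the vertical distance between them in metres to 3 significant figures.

Hypsometric equation: Δz = (R T̄/g) ln(P₁/P₂).
R T̄/g = 287 × 265 / 9.80 = 7760.7 m.
ln(570.6/399.5) = ln(1.4283) = 0.35648.
Δz = 7760.7 × 0.35648 = 2766.5 m.

Δz ≈ 2770 m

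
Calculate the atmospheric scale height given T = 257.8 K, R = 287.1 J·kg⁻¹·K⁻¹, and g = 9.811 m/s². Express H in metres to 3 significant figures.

H ≈ 7540 m

The scale height of an isothermal atmosphere is H = RT/g.
H = 287.1 × 257.8 / 9.811 = 74014/9.811 = 7544.0 m.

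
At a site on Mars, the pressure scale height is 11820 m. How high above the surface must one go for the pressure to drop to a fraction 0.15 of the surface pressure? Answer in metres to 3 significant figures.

Set P/P₀ = exp(−z/H) = 0.15, so z = −H ln(0.15).
−ln(0.15) = 1.8971; z = 11820 × 1.8971 = 22424 m.

z ≈ 22400 m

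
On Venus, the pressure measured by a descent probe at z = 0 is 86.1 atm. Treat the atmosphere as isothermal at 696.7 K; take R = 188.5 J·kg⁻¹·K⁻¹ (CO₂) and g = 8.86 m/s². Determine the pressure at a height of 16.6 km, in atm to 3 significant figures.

P ≈ 28.1 atm

Scale height: H = RT/g = 188.5 × 696.7 / 8.86 = 14823 m.
Barometric formula: P = P₀ exp(−z/H).
z/H = 16600/14823 = 1.1199; exp(−1.1199) = 0.32631.
P = 86.1 × 0.32631 = 28.095 atm.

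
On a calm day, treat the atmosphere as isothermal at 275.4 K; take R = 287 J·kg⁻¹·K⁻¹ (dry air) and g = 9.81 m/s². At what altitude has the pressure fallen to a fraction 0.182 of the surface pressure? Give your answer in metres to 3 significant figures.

Scale height: H = RT/g = 287 × 275.4 / 9.81 = 8057.1 m.
Set P/P₀ = exp(−z/H) = 0.182, so z = −H ln(0.182).
−ln(0.182) = 1.7037; z = 8057.1 × 1.7037 = 13727 m.

z ≈ 13700 m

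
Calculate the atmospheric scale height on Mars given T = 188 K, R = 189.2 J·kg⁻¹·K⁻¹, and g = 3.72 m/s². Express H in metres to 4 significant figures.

H ≈ 9562 m

The scale height of an isothermal atmosphere is H = RT/g.
H = 189.2 × 188 / 3.72 = 35570/3.72 = 9561.8 m.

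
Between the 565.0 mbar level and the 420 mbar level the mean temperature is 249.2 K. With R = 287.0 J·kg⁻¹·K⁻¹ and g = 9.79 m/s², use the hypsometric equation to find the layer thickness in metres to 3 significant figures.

Δz ≈ 2170 m

Hypsometric equation: Δz = (R T̄/g) ln(P₁/P₂).
R T̄/g = 287.0 × 249.2 / 9.79 = 7305.5 m.
ln(565.0/420) = ln(1.3452) = 0.29654.
Δz = 7305.5 × 0.29654 = 2166.4 m.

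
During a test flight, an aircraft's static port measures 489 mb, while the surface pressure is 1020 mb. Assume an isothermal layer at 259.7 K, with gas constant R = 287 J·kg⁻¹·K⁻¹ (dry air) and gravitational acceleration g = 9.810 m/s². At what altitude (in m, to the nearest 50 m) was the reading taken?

Scale height: H = RT/g = 287 × 259.7 / 9.810 = 7597.7 m.
Invert the barometric formula: z = H ln(P₀/P).
P₀/P = 1020/489 = 2.0859; ln(2.0859) = 0.73520.
z = 7597.7 × 0.73520 = 5585.8 m.

z ≈ 5600 m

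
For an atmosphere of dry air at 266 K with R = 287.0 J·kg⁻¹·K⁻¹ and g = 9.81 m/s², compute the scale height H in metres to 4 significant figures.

H ≈ 7782 m

The scale height of an isothermal atmosphere is H = RT/g.
H = 287.0 × 266 / 9.81 = 76342/9.81 = 7782.1 m.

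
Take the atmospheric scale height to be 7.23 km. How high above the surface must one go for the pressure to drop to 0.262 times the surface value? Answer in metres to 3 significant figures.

Set P/P₀ = exp(−z/H) = 0.262, so z = −H ln(0.262).
−ln(0.262) = 1.3394; z = 7230.0 × 1.3394 = 9683.9 m.

z ≈ 9680 m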